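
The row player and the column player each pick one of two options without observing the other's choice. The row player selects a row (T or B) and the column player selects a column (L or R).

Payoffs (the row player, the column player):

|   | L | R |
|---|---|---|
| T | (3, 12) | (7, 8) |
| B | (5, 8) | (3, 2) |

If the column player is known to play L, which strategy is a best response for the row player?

Against L, the row player earns 3 from T and 5 from B.
So B is the best response.

B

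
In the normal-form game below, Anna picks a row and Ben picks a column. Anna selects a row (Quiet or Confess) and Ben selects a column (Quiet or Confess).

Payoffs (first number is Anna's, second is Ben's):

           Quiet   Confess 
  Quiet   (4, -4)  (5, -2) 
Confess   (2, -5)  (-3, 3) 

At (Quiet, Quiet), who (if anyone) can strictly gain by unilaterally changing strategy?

Ben

Anna at (Quiet, Quiet) earns 4; deviating to Confess yields 2 — not better.
Ben earns -4; deviating to Confess yields -2 — a strict improvement.
Only Ben has a strictly profitable deviation.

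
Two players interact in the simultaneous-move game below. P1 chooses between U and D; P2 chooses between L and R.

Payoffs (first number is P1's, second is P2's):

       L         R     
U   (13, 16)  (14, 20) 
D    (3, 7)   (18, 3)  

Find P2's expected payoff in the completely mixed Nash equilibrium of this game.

23/2

First find x, the probability P1 plays U, from P2's indifference between L and R: 16x + 7(1−x) = 20x + 3(1−x), giving x = 1/2.
Since P2 is indifferent in equilibrium, P2's expected payoff equals the payoff from either column against (1/2, 1/2). Using L: 16(1/2) + 7(1/2) = 23/2.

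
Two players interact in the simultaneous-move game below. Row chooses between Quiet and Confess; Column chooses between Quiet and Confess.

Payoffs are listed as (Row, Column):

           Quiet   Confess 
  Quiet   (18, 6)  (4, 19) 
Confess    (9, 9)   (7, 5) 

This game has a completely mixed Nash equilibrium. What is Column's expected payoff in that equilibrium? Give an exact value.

First find p, the probability Row plays Quiet, from Column's indifference between Quiet and Confess: 6p + 9(1−p) = 19p + 5(1−p), giving p = 4/17.
Since Column is indifferent in equilibrium, Column's expected payoff equals the payoff from either column against (4/17, 13/17). Using Quiet: 6(4/17) + 9(13/17) = 141/17.

141/17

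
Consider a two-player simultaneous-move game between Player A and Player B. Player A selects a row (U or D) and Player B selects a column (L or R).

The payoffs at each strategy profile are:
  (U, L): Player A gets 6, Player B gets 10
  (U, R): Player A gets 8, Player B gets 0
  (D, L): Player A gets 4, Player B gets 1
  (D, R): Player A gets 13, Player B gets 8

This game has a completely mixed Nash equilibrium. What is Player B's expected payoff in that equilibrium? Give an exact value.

80/17

First find x, the probability Player A plays U, from Player B's indifference between L and R: 10x + (1−x) = 8(1−x), giving x = 7/17.
Since Player B is indifferent in equilibrium, Player B's expected payoff equals the payoff from either column against (7/17, 10/17). Using L: 10(7/17) + (10/17) = 80/17.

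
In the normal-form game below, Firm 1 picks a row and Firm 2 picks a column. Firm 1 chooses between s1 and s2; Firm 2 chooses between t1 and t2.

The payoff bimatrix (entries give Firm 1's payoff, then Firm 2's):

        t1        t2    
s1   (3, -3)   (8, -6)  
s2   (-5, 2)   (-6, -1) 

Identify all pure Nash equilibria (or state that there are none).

(s1, t1): Firm 1 gets 3 ≥ -5 from s2, and Firm 2 gets -3 ≥ -6 from t2 — Nash equilibrium.
(s1, t2): Firm 2 prefers t1 (-3 > -6) — not an equilibrium.
(s2, t1): Firm 1 prefers s1 (3 > -5) — not an equilibrium.
(s2, t2): Firm 1 prefers s1 (8 > -6); Firm 2 prefers t1 (2 > -1) — not an equilibrium.

(s1, t1)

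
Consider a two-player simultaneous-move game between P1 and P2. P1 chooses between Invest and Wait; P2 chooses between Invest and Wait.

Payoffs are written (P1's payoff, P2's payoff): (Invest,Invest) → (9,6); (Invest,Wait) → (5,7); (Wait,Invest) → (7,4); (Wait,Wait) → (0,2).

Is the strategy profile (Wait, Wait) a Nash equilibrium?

No

At (Wait, Wait), P1 earns 0; switching to Invest would give 5, so P1 would deviate.
P2 earns 2; switching to Invest would give 4, so P2 would deviate.
Since at least one player can profitably deviate, this is not a Nash equilibrium.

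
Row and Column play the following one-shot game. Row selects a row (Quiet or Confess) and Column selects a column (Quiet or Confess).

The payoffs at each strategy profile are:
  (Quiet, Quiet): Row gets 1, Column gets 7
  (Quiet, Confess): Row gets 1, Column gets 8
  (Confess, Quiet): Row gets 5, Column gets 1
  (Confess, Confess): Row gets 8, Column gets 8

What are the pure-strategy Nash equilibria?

(Confess, Confess)

(Quiet, Quiet): Row prefers Confess (5 > 1); Column prefers Confess (8 > 7) — not an equilibrium.
(Quiet, Confess): Row prefers Confess (8 > 1) — not an equilibrium.
(Confess, Quiet): Column prefers Confess (8 > 1) — not an equilibrium.
(Confess, Confess): Row gets 8 ≥ 1 from Quiet, and Column gets 8 ≥ 1 from Quiet — Nash equilibrium.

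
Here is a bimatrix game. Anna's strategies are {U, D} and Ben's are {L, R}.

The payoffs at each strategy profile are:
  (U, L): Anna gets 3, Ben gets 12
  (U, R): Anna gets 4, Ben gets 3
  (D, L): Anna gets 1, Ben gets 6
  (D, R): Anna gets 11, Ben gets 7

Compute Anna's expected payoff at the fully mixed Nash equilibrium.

First find q, the probability Ben plays L, from Anna's indifference between U and D: 3q + 4(1−q) = q + 11(1−q), giving q = 7/9.
Since Anna is indifferent in equilibrium, Anna's expected payoff equals the payoff from either row against (7/9, 2/9). Using U: 3(7/9) + 4(2/9) = 29/9.

29/9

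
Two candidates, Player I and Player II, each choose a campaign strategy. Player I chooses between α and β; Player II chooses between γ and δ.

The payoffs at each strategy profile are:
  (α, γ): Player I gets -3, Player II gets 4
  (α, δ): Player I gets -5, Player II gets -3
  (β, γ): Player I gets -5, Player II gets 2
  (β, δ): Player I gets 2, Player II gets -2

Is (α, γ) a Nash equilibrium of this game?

At (α, γ), Player I earns -3; switching to β would give -5, so Player I has no profitable deviation.
Player II earns 4; switching to δ would give -3, so Player II has no profitable deviation.
Neither player can gain by a unilateral deviation, so this profile is a Nash equilibrium.

Yes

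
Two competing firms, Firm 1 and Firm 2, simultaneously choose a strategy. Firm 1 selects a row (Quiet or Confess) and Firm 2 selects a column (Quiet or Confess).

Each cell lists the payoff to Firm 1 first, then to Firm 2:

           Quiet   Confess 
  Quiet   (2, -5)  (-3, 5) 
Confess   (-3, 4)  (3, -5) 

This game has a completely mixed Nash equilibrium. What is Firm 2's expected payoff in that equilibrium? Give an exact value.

First find p, the probability Firm 1 plays Quiet, from Firm 2's indifference between Quiet and Confess: −5p + 4(1−p) = 5p − 5(1−p), giving p = 9/19.
Since Firm 2 is indifferent in equilibrium, Firm 2's expected payoff equals the payoff from either column against (9/19, 10/19). Using Quiet: −5(9/19) + 4(10/19) = -5/19.

-5/19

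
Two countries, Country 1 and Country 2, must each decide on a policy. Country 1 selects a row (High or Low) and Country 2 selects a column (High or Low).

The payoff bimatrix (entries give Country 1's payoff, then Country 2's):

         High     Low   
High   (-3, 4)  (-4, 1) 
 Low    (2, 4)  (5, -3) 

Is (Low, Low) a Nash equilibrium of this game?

At (Low, Low), Country 1 earns 5; switching to High would give -4, so Country 1 has no profitable deviation.
Country 2 earns -3; switching to High would give 4, so Country 2 would deviate.
Since at least one player can profitably deviate, this is not a Nash equilibrium.

No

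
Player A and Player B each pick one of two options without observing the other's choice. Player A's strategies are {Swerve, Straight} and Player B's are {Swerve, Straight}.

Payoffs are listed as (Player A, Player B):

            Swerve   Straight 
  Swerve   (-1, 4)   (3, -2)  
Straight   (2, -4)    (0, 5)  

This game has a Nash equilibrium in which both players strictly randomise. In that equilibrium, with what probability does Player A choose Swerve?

3/5

Let x be the probability that Player A plays Swerve. In a completely mixed equilibrium, Player B must be indifferent between Swerve and Straight.
Player B's expected payoff from Swerve is 4x − 4(1−x); from Straight it is −2x + 5(1−x).
Setting these equal: 8x − 4 = −7x + 5, so x = 3/5.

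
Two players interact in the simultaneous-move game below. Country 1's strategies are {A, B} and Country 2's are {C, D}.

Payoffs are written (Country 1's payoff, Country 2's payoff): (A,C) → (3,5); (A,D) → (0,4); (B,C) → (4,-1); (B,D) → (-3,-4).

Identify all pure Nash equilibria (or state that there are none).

(A, C): Country 1 prefers B (4 > 3) — not an equilibrium.
(A, D): Country 2 prefers C (5 > 4) — not an equilibrium.
(B, C): Country 1 gets 4 ≥ 3 from A, and Country 2 gets -1 ≥ -4 from D — Nash equilibrium.
(B, D): Country 1 prefers A (0 > -3); Country 2 prefers C (-1 > -4) — not an equilibrium.

(B, C)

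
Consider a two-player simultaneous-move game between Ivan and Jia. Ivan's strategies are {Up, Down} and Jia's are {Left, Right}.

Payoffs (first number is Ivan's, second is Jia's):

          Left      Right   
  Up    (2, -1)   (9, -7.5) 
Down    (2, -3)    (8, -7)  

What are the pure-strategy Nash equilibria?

(Up, Left): Ivan gets 2 ≥ 2 from Down, and Jia gets -1 ≥ -7.5 from Right — Nash equilibrium.
(Up, Right): Jia prefers Left (-1 > -7.5) — not an equilibrium.
(Down, Left): Ivan gets 2 ≥ 2 from Up, and Jia gets -3 ≥ -7 from Right — Nash equilibrium.
(Down, Right): Ivan prefers Up (9 > 8); Jia prefers Left (-3 > -7) — not an equilibrium.

(Up, Left) and (Down, Left)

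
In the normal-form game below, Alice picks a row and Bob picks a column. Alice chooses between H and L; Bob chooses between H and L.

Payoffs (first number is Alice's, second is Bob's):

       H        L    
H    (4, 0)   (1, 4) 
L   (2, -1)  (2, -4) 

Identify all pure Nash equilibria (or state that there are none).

none

(H, H): Bob prefers L (4 > 0) — not an equilibrium.
(H, L): Alice prefers L (2 > 1) — not an equilibrium.
(L, H): Alice prefers H (4 > 2) — not an equilibrium.
(L, L): Bob prefers H (-1 > -4) — not an equilibrium.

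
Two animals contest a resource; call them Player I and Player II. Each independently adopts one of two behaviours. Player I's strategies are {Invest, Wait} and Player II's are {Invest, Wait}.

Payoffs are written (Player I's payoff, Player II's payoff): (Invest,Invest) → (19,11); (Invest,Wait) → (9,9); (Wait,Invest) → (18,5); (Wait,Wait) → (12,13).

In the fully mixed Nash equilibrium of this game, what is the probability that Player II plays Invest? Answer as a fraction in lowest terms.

3/4

Let q be the probability that Player II plays Invest. In a completely mixed equilibrium, Player I must be indifferent between Invest and Wait.
Player I's expected payoff from Invest is 19q + 9(1−q); from Wait it is 18q + 12(1−q).
Setting these equal: 10q + 9 = 6q + 12, so q = 3/4.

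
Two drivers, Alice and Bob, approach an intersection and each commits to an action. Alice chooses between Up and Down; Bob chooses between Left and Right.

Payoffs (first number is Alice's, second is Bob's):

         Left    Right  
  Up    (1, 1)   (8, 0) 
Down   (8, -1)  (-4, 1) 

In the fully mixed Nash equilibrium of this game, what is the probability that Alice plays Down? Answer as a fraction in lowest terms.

Let x be the probability that Alice plays Up. In a completely mixed equilibrium, Bob must be indifferent between Left and Right.
Bob's expected payoff from Left is x − (1−x); from Right it is (1−x).
Setting these equal: 2x − 1 = −x + 1, so x = 2/3.
Therefore Alice plays Down with probability 1 − 2/3 = 1/3.

1/3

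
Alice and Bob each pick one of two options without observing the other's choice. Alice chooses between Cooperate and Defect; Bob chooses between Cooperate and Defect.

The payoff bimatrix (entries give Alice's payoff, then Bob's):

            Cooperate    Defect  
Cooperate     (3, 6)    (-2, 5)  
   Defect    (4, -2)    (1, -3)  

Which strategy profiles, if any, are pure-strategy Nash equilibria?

(Cooperate, Cooperate): Alice prefers Defect (4 > 3) — not an equilibrium.
(Cooperate, Defect): Alice prefers Defect (1 > -2); Bob prefers Cooperate (6 > 5) — not an equilibrium.
(Defect, Cooperate): Alice gets 4 ≥ 3 from Cooperate, and Bob gets -2 ≥ -3 from Defect — Nash equilibrium.
(Defect, Defect): Bob prefers Cooperate (-2 > -3) — not an equilibrium.

(Defect, Cooperate)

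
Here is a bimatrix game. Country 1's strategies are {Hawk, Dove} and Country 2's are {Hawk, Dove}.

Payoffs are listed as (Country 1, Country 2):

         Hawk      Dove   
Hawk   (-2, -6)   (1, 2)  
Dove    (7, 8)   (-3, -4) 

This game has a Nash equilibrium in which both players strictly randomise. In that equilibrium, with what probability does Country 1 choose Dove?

Let r be the probability that Country 1 plays Hawk. In a completely mixed equilibrium, Country 2 must be indifferent between Hawk and Dove.
Country 2's expected payoff from Hawk is −6r + 8(1−r); from Dove it is 2r − 4(1−r).
Setting these equal: −14r + 8 = 6r − 4, so r = 3/5.
Therefore Country 1 plays Dove with probability 1 − 3/5 = 2/5.

2/5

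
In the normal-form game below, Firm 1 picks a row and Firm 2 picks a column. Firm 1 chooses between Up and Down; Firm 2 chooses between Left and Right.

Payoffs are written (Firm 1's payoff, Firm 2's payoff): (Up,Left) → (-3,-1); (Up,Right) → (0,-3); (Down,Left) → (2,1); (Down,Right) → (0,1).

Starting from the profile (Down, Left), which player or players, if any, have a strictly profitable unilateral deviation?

Firm 1 at (Down, Left) earns 2; deviating to Up yields -3 — not better.
Firm 2 earns 1; deviating to Right yields 1 — not better.
Neither player can strictly improve; the profile is a Nash equilibrium.

Neither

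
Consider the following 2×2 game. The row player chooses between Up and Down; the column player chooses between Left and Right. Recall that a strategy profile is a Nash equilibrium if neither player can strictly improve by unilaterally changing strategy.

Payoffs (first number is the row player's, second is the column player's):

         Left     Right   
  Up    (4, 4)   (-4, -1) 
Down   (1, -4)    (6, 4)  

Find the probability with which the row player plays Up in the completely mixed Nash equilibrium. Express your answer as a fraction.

8/13

Let p be the probability that the row player plays Up. In a completely mixed equilibrium, the column player must be indifferent between Left and Right.
The column player's expected payoff from Left is 4p − 4(1−p); from Right it is −p + 4(1−p).
Setting these equal: 8p − 4 = −5p + 4, so p = 8/13.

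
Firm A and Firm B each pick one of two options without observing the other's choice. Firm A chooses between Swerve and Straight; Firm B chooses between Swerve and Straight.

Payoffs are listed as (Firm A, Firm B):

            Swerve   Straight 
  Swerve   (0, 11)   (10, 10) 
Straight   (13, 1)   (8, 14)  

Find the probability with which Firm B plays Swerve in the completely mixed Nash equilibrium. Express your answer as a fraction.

Let q be the probability that Firm B plays Swerve. In a completely mixed equilibrium, Firm A must be indifferent between Swerve and Straight.
Firm A's expected payoff from Swerve is 10(1−q); from Straight it is 13q + 8(1−q).
Setting these equal: −10q + 10 = 5q + 8, so q = 2/15.

2/15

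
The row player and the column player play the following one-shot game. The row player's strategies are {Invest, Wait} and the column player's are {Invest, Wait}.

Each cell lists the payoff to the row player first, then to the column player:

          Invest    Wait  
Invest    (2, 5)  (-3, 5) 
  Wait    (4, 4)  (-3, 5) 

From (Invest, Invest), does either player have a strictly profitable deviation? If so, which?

The row player

The row player at (Invest, Invest) earns 2; deviating to Wait yields 4 — a strict improvement.
The column player earns 5; deviating to Wait yields 5 — not better.
Only the row player has a strictly profitable deviation.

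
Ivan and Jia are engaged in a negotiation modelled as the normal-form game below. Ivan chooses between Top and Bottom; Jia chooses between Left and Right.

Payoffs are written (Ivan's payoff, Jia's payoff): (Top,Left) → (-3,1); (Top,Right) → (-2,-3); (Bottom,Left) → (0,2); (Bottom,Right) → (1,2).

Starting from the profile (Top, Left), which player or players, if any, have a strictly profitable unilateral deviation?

Ivan at (Top, Left) earns -3; deviating to Bottom yields 0 — a strict improvement.
Jia earns 1; deviating to Right yields -3 — not better.
Only Ivan has a strictly profitable deviation.

Ivan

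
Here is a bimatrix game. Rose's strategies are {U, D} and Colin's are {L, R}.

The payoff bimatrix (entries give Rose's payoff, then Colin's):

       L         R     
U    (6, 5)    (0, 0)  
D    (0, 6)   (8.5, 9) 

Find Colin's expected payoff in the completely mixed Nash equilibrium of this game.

45/8

First find x, the probability Rose plays U, from Colin's indifference between L and R: 5x + 6(1−x) = 9(1−x), giving x = 3/8.
Since Colin is indifferent in equilibrium, Colin's expected payoff equals the payoff from either column against (3/8, 5/8). Using L: 5(3/8) + 6(5/8) = 45/8.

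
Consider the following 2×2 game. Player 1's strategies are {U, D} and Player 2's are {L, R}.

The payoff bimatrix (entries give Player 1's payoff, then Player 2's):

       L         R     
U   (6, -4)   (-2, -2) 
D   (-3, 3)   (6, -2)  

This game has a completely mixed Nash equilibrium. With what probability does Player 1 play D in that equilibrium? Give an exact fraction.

2/7

Let x be the probability that Player 1 plays U. In a completely mixed equilibrium, Player 2 must be indifferent between L and R.
Player 2's expected payoff from L is −4x + 3(1−x); from R it is −2x − 2(1−x).
Setting these equal: −7x + 3 = -2, so x = 5/7.
Therefore Player 1 plays D with probability 1 − 5/7 = 2/7.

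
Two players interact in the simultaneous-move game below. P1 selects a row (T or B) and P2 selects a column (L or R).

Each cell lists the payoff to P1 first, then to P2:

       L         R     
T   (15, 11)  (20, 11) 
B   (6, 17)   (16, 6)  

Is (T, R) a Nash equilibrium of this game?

At (T, R), P1 earns 20; switching to B would give 16, so P1 has no profitable deviation.
P2 earns 11; switching to L would give 11, so P2 has no profitable deviation.
Neither player can gain by a unilateral deviation, so this profile is a Nash equilibrium.

Yes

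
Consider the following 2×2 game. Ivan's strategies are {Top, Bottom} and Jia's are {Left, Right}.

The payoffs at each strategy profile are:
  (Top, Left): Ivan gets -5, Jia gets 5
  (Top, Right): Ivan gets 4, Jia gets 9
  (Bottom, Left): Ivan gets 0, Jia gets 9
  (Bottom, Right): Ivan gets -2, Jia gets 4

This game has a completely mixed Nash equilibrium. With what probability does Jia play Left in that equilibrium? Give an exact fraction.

6/11

Let c be the probability that Jia plays Left. In a completely mixed equilibrium, Ivan must be indifferent between Top and Bottom.
Ivan's expected payoff from Top is −5c + 4(1−c); from Bottom it is −2(1−c).
Setting these equal: −9c + 4 = 2c − 2, so c = 6/11.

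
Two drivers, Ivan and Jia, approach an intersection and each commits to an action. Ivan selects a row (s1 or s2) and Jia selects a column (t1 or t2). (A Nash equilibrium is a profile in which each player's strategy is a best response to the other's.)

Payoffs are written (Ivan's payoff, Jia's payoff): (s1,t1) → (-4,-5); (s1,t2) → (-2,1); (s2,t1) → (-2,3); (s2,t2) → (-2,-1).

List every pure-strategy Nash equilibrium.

(s1, t2) and (s2, t1)

(s1, t1): Ivan prefers s2 (-2 > -4); Jia prefers t2 (1 > -5) — not an equilibrium.
(s1, t2): Ivan gets -2 ≥ -2 from s2, and Jia gets 1 ≥ -5 from t1 — Nash equilibrium.
(s2, t1): Ivan gets -2 ≥ -4 from s1, and Jia gets 3 ≥ -1 from t2 — Nash equilibrium.
(s2, t2): Jia prefers t1 (3 > -1) — not an equilibrium.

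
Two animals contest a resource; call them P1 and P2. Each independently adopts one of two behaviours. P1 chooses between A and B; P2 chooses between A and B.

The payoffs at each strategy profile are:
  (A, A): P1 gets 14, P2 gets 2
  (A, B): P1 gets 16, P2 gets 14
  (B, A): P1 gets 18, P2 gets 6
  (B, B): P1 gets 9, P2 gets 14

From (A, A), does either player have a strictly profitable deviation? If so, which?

Both

P1 at (A, A) earns 14; deviating to B yields 18 — a strict improvement.
P2 earns 2; deviating to B yields 14 — a strict improvement.
Both P1 and P2 have strictly profitable deviations.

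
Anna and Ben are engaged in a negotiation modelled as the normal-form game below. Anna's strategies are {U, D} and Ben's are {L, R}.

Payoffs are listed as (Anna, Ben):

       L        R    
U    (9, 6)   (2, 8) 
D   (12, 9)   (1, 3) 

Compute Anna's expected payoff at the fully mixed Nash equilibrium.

First find y, the probability Ben plays L, from Anna's indifference between U and D: 9y + 2(1−y) = 12y + (1−y), giving y = 1/4.
Since Anna is indifferent in equilibrium, Anna's expected payoff equals the payoff from either row against (1/4, 3/4). Using U: 9(1/4) + 2(3/4) = 15/4.

15/4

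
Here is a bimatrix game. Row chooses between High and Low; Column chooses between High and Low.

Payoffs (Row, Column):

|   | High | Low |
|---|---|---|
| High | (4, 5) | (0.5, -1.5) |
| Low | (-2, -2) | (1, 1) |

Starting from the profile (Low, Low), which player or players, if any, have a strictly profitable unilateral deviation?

Neither

Row at (Low, Low) earns 1; deviating to High yields 0.5 — not better.
Column earns 1; deviating to High yields -2 — not better.
Neither player can strictly improve; the profile is a Nash equilibrium.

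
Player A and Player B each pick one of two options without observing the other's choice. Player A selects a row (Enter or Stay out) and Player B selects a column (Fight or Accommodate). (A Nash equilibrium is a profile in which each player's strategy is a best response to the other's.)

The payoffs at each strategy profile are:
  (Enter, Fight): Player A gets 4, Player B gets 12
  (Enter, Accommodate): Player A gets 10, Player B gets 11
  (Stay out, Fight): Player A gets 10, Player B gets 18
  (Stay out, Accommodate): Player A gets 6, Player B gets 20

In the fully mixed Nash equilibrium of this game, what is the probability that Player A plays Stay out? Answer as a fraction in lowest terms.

Let x be the probability that Player A plays Enter. In a completely mixed equilibrium, Player B must be indifferent between Fight and Accommodate.
Player B's expected payoff from Fight is 12x + 18(1−x); from Accommodate it is 11x + 20(1−x).
Setting these equal: −6x + 18 = −9x + 20, so x = 2/3.
Therefore Player A plays Stay out with probability 1 − 2/3 = 1/3.

1/3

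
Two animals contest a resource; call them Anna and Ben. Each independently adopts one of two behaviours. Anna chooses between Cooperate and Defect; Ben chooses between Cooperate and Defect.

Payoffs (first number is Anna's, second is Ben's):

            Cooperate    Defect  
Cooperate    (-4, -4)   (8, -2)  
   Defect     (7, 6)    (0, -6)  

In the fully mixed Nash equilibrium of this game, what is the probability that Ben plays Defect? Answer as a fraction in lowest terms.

Let c be the probability that Ben plays Cooperate. In a completely mixed equilibrium, Anna must be indifferent between Cooperate and Defect.
Anna's expected payoff from Cooperate is −4c + 8(1−c); from Defect it is 7c.
Setting these equal: −12c + 8 = 7c, so c = 8/19.
Therefore Ben plays Defect with probability 1 − 8/19 = 11/19.

11/19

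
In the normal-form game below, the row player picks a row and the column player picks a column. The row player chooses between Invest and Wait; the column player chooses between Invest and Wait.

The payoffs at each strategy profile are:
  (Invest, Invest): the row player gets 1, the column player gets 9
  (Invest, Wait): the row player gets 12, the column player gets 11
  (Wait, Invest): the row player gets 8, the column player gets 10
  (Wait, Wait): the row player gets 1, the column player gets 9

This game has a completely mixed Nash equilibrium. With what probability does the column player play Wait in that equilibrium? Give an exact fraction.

Let q be the probability that the column player plays Invest. In a completely mixed equilibrium, the row player must be indifferent between Invest and Wait.
The row player's expected payoff from Invest is q + 12(1−q); from Wait it is 8q + (1−q).
Setting these equal: −11q + 12 = 7q + 1, so q = 11/18.
Therefore the column player plays Wait with probability 1 − 11/18 = 7/18.

7/18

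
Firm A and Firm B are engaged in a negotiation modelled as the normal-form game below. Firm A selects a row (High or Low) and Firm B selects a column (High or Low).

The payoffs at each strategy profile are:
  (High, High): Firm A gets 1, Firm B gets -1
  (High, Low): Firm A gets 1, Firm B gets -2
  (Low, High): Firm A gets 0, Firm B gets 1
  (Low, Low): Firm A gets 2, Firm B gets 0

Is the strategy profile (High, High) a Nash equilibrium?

At (High, High), Firm A earns 1; switching to Low would give 0, so Firm A has no profitable deviation.
Firm B earns -1; switching to Low would give -2, so Firm B has no profitable deviation.
Neither player can gain by a unilateral deviation, so this profile is a Nash equilibrium.

Yes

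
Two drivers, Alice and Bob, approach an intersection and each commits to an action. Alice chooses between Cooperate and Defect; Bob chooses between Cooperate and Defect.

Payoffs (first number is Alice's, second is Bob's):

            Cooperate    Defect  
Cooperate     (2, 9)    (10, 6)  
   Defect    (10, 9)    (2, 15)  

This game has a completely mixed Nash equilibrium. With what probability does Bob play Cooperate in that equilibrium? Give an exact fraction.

1/2

Let c be the probability that Bob plays Cooperate. In a completely mixed equilibrium, Alice must be indifferent between Cooperate and Defect.
Alice's expected payoff from Cooperate is 2c + 10(1−c); from Defect it is 10c + 2(1−c).
Setting these equal: −8c + 10 = 8c + 2, so c = 1/2.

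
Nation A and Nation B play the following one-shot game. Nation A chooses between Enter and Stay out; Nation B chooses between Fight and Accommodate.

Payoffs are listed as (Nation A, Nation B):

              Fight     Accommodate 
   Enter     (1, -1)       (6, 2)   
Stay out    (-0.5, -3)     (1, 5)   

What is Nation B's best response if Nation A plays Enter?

Accommodate

Against Enter, Nation B earns -1 from Fight and 2 from Accommodate.
So Accommodate is the best response.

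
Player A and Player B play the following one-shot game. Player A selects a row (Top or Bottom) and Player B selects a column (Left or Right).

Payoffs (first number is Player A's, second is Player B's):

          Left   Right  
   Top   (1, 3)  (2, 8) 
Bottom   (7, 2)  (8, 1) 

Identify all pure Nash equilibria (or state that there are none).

(Bottom, Left)

(Top, Left): Player A prefers Bottom (7 > 1); Player B prefers Right (8 > 3) — not an equilibrium.
(Top, Right): Player A prefers Bottom (8 > 2) — not an equilibrium.
(Bottom, Left): Player A gets 7 ≥ 1 from Top, and Player B gets 2 ≥ 1 from Right — Nash equilibrium.
(Bottom, Right): Player B prefers Left (2 > 1) — not an equilibrium.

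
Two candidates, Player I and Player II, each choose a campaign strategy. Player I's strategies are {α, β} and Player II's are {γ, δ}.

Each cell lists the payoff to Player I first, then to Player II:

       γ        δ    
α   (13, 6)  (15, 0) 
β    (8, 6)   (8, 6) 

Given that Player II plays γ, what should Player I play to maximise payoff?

Against γ, Player I earns 13 from α and 8 from β.
So α is the best response.

α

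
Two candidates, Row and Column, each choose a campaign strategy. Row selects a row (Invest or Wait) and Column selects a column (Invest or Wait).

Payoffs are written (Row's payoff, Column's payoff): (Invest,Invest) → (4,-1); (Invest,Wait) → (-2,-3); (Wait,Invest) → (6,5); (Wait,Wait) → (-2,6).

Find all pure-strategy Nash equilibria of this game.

(Invest, Invest): Row prefers Wait (6 > 4) — not an equilibrium.
(Invest, Wait): Column prefers Invest (-1 > -3) — not an equilibrium.
(Wait, Invest): Column prefers Wait (6 > 5) — not an equilibrium.
(Wait, Wait): Row gets -2 ≥ -2 from Invest, and Column gets 6 ≥ 5 from Invest — Nash equilibrium.

(Wait, Wait)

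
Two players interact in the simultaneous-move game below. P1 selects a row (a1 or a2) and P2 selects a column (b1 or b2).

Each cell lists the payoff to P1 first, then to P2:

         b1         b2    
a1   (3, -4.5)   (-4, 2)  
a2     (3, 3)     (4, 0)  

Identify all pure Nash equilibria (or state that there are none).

(a1, b1): P2 prefers b2 (2 > -4.5) — not an equilibrium.
(a1, b2): P1 prefers a2 (4 > -4) — not an equilibrium.
(a2, b1): P1 gets 3 ≥ 3 from a1, and P2 gets 3 ≥ 0 from b2 — Nash equilibrium.
(a2, b2): P2 prefers b1 (3 > 0) — not an equilibrium.

(a2, b1)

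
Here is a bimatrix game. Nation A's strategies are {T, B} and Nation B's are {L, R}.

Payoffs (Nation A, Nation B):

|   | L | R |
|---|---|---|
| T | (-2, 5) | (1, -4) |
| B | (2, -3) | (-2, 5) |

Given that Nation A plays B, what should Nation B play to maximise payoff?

Against B, Nation B earns -3 from L and 5 from R.
So R is the best response.

R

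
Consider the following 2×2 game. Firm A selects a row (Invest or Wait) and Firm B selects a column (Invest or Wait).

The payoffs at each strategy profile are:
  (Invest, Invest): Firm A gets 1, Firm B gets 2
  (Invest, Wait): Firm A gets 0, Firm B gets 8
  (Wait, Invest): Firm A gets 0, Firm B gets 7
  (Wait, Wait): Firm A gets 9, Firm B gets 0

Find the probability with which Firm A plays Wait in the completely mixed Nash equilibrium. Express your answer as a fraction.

6/13

Let p be the probability that Firm A plays Invest. In a completely mixed equilibrium, Firm B must be indifferent between Invest and Wait.
Firm B's expected payoff from Invest is 2p + 7(1−p); from Wait it is 8p.
Setting these equal: −5p + 7 = 8p, so p = 7/13.
Therefore Firm A plays Wait with probability 1 − 7/13 = 6/13.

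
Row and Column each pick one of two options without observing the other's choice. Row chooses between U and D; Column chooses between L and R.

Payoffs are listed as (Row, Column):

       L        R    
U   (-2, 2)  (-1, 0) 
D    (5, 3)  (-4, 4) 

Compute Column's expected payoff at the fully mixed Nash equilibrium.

8/3

First find p, the probability Row plays U, from Column's indifference between L and R: 2p + 3(1−p) = 4(1−p), giving p = 1/3.
Since Column is indifferent in equilibrium, Column's expected payoff equals the payoff from either column against (1/3, 2/3). Using L: 2(1/3) + 3(2/3) = 8/3.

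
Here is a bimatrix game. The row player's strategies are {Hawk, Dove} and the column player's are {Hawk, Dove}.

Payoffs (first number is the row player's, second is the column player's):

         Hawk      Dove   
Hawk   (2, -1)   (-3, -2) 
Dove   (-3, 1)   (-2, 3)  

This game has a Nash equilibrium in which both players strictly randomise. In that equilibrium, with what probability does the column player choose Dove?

Let c be the probability that the column player plays Hawk. In a completely mixed equilibrium, the row player must be indifferent between Hawk and Dove.
The row player's expected payoff from Hawk is 2c − 3(1−c); from Dove it is −3c − 2(1−c).
Setting these equal: 5c − 3 = −c − 2, so c = 1/6.
Therefore the column player plays Dove with probability 1 − 1/6 = 5/6.

5/6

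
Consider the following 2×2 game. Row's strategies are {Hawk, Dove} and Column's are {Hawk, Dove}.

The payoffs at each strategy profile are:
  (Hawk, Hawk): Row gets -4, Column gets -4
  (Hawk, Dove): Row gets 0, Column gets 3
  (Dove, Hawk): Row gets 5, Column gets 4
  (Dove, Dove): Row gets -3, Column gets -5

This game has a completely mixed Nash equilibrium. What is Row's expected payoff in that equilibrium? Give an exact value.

First find q, the probability Column plays Hawk, from Row's indifference between Hawk and Dove: −4q = 5q − 3(1−q), giving q = 1/4.
Since Row is indifferent in equilibrium, Row's expected payoff equals the payoff from either row against (1/4, 3/4). Using Hawk: −4(1/4) = -1.

-1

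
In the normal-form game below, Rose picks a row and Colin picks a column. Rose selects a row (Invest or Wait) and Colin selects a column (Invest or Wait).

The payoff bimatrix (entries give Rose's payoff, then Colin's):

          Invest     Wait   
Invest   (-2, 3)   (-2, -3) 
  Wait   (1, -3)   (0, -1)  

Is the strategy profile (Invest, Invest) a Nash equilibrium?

No

At (Invest, Invest), Rose earns -2; switching to Wait would give 1, so Rose would deviate.
Colin earns 3; switching to Wait would give -3, so Colin has no profitable deviation.
Since at least one player can profitably deviate, this is not a Nash equilibrium.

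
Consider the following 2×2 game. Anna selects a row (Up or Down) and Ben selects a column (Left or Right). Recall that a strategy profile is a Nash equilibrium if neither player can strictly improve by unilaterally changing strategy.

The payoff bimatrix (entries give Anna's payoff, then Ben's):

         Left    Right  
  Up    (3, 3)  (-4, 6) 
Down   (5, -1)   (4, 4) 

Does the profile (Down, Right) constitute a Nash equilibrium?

At (Down, Right), Anna earns 4; switching to Up would give -4, so Anna has no profitable deviation.
Ben earns 4; switching to Left would give -1, so Ben has no profitable deviation.
Neither player can gain by a unilateral deviation, so this profile is a Nash equilibrium.

Yes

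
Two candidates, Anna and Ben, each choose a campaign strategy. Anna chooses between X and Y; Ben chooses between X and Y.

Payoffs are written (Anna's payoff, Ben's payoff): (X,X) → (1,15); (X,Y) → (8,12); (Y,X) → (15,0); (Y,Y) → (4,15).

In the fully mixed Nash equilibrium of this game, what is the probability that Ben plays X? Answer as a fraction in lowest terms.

2/9

Let y be the probability that Ben plays X. In a completely mixed equilibrium, Anna must be indifferent between X and Y.
Anna's expected payoff from X is y + 8(1−y); from Y it is 15y + 4(1−y).
Setting these equal: −7y + 8 = 11y + 4, so y = 2/9.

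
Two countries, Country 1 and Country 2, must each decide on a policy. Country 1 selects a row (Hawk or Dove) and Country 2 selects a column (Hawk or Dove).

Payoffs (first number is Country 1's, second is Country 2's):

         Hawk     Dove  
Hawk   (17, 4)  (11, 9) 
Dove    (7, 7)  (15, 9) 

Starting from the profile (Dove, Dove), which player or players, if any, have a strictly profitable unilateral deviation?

Country 1 at (Dove, Dove) earns 15; deviating to Hawk yields 11 — not better.
Country 2 earns 9; deviating to Hawk yields 7 — not better.
Neither player can strictly improve; the profile is a Nash equilibrium.

Neither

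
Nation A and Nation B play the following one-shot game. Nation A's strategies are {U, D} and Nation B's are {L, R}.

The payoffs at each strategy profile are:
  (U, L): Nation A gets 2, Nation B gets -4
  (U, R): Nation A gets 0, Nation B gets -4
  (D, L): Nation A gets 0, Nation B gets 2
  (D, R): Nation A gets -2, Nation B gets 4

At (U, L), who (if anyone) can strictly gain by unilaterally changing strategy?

Neither

Nation A at (U, L) earns 2; deviating to D yields 0 — not better.
Nation B earns -4; deviating to R yields -4 — not better.
Neither player can strictly improve; the profile is a Nash equilibrium.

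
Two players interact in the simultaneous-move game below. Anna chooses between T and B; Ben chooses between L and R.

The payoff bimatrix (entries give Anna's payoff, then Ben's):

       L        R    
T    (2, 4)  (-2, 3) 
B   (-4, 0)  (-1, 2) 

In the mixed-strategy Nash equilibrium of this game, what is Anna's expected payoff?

First find q, the probability Ben plays L, from Anna's indifference between T and B: 2q − 2(1−q) = −4q − (1−q), giving q = 1/7.
Since Anna is indifferent in equilibrium, Anna's expected payoff equals the payoff from either row against (1/7, 6/7). Using T: 2(1/7) − 2(6/7) = -10/7.

-10/7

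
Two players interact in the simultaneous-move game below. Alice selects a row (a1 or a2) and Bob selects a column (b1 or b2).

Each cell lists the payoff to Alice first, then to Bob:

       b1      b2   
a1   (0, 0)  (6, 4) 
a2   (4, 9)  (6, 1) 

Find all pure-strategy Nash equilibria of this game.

(a1, b1): Alice prefers a2 (4 > 0); Bob prefers b2 (4 > 0) — not an equilibrium.
(a1, b2): Alice gets 6 ≥ 6 from a2, and Bob gets 4 ≥ 0 from b1 — Nash equilibrium.
(a2, b1): Alice gets 4 ≥ 0 from a1, and Bob gets 9 ≥ 1 from b2 — Nash equilibrium.
(a2, b2): Bob prefers b1 (9 > 1) — not an equilibrium.

(a1, b2) and (a2, b1)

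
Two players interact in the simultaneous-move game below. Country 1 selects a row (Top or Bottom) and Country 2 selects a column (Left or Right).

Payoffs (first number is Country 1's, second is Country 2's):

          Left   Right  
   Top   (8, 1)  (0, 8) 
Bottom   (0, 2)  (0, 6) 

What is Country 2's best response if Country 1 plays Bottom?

Right

Against Bottom, Country 2 earns 2 from Left and 6 from Right.
So Right is the best response.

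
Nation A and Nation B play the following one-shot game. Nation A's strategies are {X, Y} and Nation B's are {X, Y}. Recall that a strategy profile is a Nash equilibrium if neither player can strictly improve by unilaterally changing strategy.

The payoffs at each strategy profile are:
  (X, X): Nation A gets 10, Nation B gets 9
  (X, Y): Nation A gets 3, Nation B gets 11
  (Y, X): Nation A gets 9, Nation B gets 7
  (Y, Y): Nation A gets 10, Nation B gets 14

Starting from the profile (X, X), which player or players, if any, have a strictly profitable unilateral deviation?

Nation A at (X, X) earns 10; deviating to Y yields 9 — not better.
Nation B earns 9; deviating to Y yields 11 — a strict improvement.
Only Nation B has a strictly profitable deviation.

Nation B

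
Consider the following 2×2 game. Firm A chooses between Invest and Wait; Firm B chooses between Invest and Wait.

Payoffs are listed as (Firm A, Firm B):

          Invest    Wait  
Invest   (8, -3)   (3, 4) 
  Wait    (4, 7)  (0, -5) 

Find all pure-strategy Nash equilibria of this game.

(Invest, Invest): Firm B prefers Wait (4 > -3) — not an equilibrium.
(Invest, Wait): Firm A gets 3 ≥ 0 from Wait, and Firm B gets 4 ≥ -3 from Invest — Nash equilibrium.
(Wait, Invest): Firm A prefers Invest (8 > 4) — not an equilibrium.
(Wait, Wait): Firm A prefers Invest (3 > 0); Firm B prefers Invest (7 > -5) — not an equilibrium.

(Invest, Wait)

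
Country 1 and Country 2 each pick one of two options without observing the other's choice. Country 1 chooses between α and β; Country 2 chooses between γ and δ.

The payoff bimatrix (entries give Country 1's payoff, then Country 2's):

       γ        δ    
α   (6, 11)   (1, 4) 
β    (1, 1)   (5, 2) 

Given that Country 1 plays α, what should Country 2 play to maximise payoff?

Against α, Country 2 earns 11 from γ and 4 from δ.
So γ is the best response.

γ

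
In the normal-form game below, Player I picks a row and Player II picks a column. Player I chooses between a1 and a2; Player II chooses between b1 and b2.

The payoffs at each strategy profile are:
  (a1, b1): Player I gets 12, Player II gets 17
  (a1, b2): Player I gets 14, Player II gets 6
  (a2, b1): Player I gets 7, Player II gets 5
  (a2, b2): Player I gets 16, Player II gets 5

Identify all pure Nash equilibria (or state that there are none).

(a1, b1) and (a2, b2)

(a1, b1): Player I gets 12 ≥ 7 from a2, and Player II gets 17 ≥ 6 from b2 — Nash equilibrium.
(a1, b2): Player I prefers a2 (16 > 14); Player II prefers b1 (17 > 6) — not an equilibrium.
(a2, b1): Player I prefers a1 (12 > 7) — not an equilibrium.
(a2, b2): Player I gets 16 ≥ 14 from a1, and Player II gets 5 ≥ 5 from b1 — Nash equilibrium.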